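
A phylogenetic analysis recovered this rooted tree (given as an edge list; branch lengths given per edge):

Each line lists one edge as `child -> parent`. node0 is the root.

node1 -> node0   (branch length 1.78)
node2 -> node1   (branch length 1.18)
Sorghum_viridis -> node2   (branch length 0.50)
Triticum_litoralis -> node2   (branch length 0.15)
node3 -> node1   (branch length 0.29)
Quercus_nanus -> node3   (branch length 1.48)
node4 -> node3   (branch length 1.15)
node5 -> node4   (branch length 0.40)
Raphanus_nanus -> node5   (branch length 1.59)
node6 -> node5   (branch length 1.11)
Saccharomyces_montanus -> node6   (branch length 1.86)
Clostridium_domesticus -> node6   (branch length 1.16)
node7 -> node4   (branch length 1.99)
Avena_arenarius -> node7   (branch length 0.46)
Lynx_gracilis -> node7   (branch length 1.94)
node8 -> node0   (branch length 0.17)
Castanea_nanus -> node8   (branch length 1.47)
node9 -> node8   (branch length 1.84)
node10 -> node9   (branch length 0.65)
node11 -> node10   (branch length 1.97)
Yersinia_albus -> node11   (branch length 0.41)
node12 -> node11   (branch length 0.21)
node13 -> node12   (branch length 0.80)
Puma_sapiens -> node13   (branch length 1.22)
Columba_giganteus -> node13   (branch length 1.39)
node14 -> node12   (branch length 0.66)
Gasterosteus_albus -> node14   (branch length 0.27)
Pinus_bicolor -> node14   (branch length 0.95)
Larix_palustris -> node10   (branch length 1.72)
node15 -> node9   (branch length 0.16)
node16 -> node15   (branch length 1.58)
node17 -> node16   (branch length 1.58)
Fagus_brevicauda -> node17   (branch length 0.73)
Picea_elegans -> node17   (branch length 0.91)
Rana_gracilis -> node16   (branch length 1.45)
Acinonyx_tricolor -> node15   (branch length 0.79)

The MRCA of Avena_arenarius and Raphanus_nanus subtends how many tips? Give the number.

The MRCA of Avena_arenarius and Raphanus_nanus is the node subtending ((Raphanus_nanus,(Saccharomyces_montanus,Clostridium_domesticus)),(Avena_arenarius,Lynx_gracilis)).
That clade contains 5 terminal taxa: Avena_arenarius, Clostridium_domesticus, Lynx_gracilis, Raphanus_nanus, Saccharomyces_montanus.

5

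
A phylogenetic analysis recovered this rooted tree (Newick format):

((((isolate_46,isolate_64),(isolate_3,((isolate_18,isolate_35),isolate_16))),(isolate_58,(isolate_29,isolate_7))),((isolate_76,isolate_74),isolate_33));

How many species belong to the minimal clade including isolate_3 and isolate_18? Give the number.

The MRCA of isolate_3 and isolate_18 is the node subtending (isolate_3,((isolate_18,isolate_35),isolate_16)).
That clade contains 4 terminal taxa: isolate_16, isolate_18, isolate_3, isolate_35.

4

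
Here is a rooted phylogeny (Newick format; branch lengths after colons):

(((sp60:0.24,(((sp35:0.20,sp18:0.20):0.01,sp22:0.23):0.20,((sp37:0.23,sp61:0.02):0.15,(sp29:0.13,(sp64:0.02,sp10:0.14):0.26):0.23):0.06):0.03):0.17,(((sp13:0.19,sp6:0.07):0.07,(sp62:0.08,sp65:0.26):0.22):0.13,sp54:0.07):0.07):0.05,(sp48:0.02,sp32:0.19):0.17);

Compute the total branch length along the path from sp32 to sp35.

1.02

The path runs sp32 → … → MRCA → … → sp35; the MRCA is the root of the tree.
Branch lengths along that path: 0.19 + 0.17 + 0.05 + 0.17 + 0.03 + 0.20 + 0.01 + 0.20 = 1.02.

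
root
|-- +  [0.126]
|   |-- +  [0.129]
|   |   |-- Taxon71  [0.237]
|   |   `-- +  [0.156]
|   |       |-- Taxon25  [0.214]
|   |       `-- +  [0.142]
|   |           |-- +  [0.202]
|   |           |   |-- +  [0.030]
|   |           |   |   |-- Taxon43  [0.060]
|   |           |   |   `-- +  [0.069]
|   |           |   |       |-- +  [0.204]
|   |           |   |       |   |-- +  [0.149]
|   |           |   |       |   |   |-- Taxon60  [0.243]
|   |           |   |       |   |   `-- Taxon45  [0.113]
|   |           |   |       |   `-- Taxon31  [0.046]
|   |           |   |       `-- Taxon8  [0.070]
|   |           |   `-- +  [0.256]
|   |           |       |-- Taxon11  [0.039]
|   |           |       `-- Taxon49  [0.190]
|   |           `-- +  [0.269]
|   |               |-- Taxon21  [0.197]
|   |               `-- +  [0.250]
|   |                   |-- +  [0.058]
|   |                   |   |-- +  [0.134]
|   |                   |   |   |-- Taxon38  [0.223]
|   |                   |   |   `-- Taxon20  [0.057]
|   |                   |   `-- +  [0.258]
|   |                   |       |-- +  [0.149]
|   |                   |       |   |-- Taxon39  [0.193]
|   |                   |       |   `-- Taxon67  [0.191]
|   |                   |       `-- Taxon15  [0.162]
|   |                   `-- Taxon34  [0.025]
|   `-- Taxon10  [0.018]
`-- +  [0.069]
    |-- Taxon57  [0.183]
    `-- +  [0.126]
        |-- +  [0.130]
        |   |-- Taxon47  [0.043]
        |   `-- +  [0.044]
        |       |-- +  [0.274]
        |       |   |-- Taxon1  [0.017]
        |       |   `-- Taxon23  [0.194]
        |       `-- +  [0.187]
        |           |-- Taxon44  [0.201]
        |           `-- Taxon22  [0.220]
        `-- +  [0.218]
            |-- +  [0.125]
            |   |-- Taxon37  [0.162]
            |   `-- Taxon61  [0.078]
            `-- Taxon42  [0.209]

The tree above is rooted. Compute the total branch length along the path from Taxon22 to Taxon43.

1.621

The path runs Taxon22 → … → MRCA → … → Taxon43; the MRCA is the root of the tree.
Branch lengths along that path: 0.220 + 0.187 + 0.044 + 0.130 + 0.126 + 0.069 + 0.126 + 0.129 + 0.156 + 0.142 + 0.202 + 0.030 + 0.060 = 1.621.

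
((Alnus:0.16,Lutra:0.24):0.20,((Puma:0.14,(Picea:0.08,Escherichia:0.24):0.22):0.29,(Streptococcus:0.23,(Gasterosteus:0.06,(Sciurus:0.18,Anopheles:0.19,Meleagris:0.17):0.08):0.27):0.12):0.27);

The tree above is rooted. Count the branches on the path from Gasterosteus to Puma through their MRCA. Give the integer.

5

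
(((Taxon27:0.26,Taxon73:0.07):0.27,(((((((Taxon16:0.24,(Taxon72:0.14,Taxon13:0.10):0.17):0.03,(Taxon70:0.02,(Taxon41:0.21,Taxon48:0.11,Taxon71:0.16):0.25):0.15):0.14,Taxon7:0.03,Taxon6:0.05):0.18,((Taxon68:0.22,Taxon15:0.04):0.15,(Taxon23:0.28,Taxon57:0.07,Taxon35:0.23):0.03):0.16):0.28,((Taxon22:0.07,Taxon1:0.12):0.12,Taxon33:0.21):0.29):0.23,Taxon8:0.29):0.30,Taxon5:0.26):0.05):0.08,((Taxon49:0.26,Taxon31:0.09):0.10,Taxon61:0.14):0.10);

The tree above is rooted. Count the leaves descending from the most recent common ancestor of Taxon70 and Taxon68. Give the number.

The MRCA of Taxon70 and Taxon68 is the node subtending ((((Taxon16,(Taxon72,Taxon13)),(Taxon70,(Taxon41,Taxon48,Taxon71))),Taxon7,Taxon6),((Taxon68,Taxon15),(Taxon23,Taxon57,Taxon35))).
That clade contains 14 terminal taxa: Taxon13, Taxon15, Taxon16, Taxon23, Taxon35, Taxon41, Taxon48, Taxon57, Taxon6, Taxon68, Taxon7, Taxon70, Taxon71, Taxon72.

14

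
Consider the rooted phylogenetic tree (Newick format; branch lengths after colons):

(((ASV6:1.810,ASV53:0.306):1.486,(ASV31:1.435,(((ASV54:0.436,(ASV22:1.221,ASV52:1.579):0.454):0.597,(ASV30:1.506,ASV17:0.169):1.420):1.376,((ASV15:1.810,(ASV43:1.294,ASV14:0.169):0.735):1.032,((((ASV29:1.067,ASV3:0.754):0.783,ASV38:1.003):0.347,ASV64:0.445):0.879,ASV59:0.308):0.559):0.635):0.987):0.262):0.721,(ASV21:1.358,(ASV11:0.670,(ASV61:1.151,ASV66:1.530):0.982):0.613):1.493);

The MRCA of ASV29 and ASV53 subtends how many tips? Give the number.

The MRCA of ASV29 and ASV53 is the node subtending ((ASV6,ASV53),(ASV31,(((ASV54,(ASV22,ASV52)),(ASV30,ASV17)),((ASV15,(ASV43,ASV14)),((((ASV29,ASV3),ASV38),ASV64),ASV59))))).
That clade contains 16 terminal taxa: ASV14, ASV15, ASV17, ASV22, ASV29, ASV3, ASV30, ASV31, ASV38, ASV43, ASV52, ASV53, ASV54, ASV59, ASV6, ASV64.

16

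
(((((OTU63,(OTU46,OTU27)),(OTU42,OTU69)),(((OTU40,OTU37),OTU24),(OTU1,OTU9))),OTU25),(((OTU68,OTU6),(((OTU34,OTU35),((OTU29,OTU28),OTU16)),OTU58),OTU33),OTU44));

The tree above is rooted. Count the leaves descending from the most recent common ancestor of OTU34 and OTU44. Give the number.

10

The MRCA of OTU34 and OTU44 is the node subtending (((OTU68,OTU6),(((OTU34,OTU35),((OTU29,OTU28),OTU16)),OTU58),OTU33),OTU44).
That clade contains 10 terminal taxa: OTU16, OTU28, OTU29, OTU33, OTU34, OTU35, OTU44, OTU58, OTU6, OTU68.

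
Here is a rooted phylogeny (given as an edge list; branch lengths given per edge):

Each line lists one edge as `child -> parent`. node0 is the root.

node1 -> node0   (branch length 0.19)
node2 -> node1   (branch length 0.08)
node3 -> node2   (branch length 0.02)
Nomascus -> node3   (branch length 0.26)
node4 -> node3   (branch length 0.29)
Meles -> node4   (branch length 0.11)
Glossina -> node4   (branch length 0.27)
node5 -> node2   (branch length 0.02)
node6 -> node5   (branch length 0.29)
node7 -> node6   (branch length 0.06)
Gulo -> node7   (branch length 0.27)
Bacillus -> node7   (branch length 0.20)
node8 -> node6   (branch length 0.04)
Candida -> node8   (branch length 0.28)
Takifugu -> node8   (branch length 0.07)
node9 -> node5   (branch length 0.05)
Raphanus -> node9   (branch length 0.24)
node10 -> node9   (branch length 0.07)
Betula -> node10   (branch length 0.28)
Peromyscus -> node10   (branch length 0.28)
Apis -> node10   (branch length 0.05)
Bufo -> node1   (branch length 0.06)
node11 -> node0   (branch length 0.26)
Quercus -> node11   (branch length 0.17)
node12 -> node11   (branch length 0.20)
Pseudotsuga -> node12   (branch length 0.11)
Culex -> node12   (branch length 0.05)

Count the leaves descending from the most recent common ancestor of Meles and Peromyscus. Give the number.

11

The MRCA of Meles and Peromyscus is the node subtending ((Nomascus,(Meles,Glossina)),(((Gulo,Bacillus),(Candida,Takifugu)),(Raphanus,(Betula,Peromyscus,Apis)))).
That clade contains 11 terminal taxa: Apis, Bacillus, Betula, Candida, Glossina, Gulo, Meles, Nomascus, Peromyscus, Raphanus, Takifugu.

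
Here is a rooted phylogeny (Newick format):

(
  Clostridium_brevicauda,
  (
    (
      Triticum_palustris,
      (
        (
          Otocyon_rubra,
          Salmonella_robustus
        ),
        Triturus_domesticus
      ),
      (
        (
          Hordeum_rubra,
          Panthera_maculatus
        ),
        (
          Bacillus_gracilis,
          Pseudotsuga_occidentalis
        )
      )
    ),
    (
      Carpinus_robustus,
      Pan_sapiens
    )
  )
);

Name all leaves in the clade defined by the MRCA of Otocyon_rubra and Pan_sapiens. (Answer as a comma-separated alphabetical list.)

Bacillus_gracilis, Carpinus_robustus, Hordeum_rubra, Otocyon_rubra, Pan_sapiens, Panthera_maculatus, Pseudotsuga_occidentalis, Salmonella_robustus, Triticum_palustris, Triturus_domesticus

Tracing Otocyon_rubra: it sits inside (Otocyon_rubra,Salmonella_robustus).
Tracing Pan_sapiens: it sits inside (Carpinus_robustus,Pan_sapiens).
The smallest clade enclosing both is ((Triticum_palustris,((Otocyon_rubra,Salmonella_robustus),Triturus_domesticus),((Hordeum_rubra,Panthera_maculatus),(Bacillus_gracilis,Pseudotsuga_occidentalis))),(Carpinus_robustus,Pan_sapiens)); the answer is its 10 terminal taxa in alphabetical order.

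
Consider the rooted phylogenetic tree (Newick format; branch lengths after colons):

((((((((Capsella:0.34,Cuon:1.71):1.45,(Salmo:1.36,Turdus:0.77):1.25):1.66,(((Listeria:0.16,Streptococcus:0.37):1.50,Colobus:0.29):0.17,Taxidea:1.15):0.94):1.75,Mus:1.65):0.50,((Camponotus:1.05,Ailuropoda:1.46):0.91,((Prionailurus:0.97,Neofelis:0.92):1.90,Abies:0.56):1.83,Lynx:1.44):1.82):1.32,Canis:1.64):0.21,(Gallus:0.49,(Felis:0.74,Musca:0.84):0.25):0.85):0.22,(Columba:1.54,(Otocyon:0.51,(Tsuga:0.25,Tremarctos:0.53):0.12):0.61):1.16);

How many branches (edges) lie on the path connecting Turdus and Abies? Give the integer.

The MRCA of Turdus and Abies is the node subtending (((((Capsella,Cuon),(Salmo,Turdus)),(((Listeria,Streptococcus),Colobus),Taxidea)),Mus),((Camponotus,Ailuropoda),((Prionailurus,Neofelis),Abies),Lynx)).
From Turdus up to that node: 5 branches. From Abies up to the same node: 3 branches. Total: 5 + 3 = 8.

8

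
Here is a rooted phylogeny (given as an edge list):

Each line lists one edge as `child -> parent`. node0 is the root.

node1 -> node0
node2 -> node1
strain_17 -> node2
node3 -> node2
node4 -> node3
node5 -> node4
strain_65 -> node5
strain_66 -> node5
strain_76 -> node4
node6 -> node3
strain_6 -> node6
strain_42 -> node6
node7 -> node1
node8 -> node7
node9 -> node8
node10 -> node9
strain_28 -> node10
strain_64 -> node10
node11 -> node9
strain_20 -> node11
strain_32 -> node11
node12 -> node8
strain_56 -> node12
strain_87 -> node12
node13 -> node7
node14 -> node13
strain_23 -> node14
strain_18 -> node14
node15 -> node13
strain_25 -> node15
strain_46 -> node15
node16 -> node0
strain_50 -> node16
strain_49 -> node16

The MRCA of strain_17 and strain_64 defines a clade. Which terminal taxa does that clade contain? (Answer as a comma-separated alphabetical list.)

strain_17, strain_18, strain_20, strain_23, strain_25, strain_28, strain_32, strain_42, strain_46, strain_56, strain_6, strain_64, strain_65, strain_66, strain_76, strain_87

Tracing strain_17: it sits inside (strain_17,(((strain_65,strain_66),strain_76),(strain_6,strain_42))).
Tracing strain_64: it sits inside (strain_28,strain_64).
The smallest clade enclosing both is ((strain_17,(((strain_65,strain_66),strain_76),(strain_6,strain_42))),((((strain_28,strain_64),(strain_20,strain_32)),(strain_56,strain_87)),((strain_23,strain_18),(strain_25,strain_46)))); the answer is its 16 terminal taxa in alphabetical order.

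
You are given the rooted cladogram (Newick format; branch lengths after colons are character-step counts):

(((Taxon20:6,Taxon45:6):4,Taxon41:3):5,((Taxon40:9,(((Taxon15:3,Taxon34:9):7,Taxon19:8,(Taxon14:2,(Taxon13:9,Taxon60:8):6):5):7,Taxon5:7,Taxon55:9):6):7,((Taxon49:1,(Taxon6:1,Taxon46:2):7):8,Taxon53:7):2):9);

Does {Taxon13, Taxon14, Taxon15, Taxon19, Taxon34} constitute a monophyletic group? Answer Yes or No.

No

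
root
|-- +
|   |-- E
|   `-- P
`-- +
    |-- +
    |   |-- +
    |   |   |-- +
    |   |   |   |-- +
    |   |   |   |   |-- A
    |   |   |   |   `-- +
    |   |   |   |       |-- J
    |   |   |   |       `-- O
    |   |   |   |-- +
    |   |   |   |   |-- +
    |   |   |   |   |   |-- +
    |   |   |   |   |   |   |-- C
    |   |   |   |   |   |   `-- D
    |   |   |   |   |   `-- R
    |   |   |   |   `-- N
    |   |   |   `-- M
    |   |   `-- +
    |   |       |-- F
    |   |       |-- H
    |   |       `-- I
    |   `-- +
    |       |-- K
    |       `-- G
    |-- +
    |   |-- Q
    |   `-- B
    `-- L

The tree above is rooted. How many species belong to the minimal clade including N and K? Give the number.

13

The MRCA of N and K is the node subtending ((((A,(J,O)),(((C,D),R),N),M),(F,H,I)),(K,G)).
That clade contains 13 terminal taxa: A, C, D, F, G, H, I, J, K, M, N, O, R.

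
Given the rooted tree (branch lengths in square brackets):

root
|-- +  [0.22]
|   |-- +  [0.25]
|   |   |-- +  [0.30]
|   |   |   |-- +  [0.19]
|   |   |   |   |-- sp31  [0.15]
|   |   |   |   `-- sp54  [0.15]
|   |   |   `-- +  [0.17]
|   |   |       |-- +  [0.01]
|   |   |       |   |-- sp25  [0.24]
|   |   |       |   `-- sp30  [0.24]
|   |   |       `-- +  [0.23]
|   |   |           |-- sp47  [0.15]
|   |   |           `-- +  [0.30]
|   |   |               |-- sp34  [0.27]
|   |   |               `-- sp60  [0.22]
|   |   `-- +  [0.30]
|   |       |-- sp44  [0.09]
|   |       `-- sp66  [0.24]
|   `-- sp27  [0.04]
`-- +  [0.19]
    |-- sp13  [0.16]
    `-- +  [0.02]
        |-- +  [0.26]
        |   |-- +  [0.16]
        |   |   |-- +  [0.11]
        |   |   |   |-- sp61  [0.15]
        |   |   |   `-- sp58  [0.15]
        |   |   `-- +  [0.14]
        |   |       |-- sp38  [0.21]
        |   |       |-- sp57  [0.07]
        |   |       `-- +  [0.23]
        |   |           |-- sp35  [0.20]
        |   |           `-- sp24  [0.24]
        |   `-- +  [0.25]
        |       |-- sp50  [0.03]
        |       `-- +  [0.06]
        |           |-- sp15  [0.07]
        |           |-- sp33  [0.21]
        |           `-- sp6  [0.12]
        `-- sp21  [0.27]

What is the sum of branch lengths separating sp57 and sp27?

The path runs sp57 → … → MRCA → … → sp27; the MRCA is the root of the tree.
Branch lengths along that path: 0.07 + 0.14 + 0.16 + 0.26 + 0.02 + 0.19 + 0.22 + 0.04 = 1.10.

1.10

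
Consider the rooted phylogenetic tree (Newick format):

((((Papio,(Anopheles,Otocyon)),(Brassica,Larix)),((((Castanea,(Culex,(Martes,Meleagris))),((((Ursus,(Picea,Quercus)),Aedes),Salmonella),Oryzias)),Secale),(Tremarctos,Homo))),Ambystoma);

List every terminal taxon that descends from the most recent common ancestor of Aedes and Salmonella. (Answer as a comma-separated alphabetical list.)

Tracing Aedes: it sits inside ((Ursus,(Picea,Quercus)),Aedes).
Tracing Salmonella: it sits inside (((Ursus,(Picea,Quercus)),Aedes),Salmonella).
The smallest clade enclosing both is (((Ursus,(Picea,Quercus)),Aedes),Salmonella); the answer is its 5 terminal taxa in alphabetical order.

Aedes, Picea, Quercus, Salmonella, Ursus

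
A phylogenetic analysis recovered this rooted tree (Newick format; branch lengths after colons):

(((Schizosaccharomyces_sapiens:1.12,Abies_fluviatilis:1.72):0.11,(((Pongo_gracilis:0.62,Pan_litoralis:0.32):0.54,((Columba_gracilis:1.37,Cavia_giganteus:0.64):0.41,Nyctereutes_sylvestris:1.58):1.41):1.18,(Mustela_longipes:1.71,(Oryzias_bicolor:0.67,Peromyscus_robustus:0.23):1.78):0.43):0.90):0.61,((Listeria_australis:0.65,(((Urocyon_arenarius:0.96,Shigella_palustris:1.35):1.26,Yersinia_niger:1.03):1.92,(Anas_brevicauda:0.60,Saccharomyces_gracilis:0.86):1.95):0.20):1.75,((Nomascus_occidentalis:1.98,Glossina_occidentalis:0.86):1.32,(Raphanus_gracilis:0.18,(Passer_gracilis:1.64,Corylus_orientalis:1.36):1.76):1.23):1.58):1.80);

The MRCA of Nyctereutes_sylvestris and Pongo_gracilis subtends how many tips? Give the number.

The MRCA of Nyctereutes_sylvestris and Pongo_gracilis is the node subtending ((Pongo_gracilis,Pan_litoralis),((Columba_gracilis,Cavia_giganteus),Nyctereutes_sylvestris)).
That clade contains 5 terminal taxa: Cavia_giganteus, Columba_gracilis, Nyctereutes_sylvestris, Pan_litoralis, Pongo_gracilis.

5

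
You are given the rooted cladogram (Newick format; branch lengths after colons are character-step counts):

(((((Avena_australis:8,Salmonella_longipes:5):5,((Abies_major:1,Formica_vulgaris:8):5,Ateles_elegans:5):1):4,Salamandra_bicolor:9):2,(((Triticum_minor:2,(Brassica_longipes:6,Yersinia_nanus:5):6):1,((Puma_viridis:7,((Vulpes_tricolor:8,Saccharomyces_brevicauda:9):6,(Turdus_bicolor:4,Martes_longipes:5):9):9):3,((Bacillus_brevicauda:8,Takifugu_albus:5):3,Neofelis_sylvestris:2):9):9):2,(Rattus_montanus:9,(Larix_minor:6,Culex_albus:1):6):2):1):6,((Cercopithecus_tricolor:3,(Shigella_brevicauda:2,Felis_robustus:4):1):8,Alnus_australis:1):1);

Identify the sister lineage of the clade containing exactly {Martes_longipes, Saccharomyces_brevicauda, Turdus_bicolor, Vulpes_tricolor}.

The clade containing exactly {Martes_longipes, Saccharomyces_brevicauda, Turdus_bicolor, Vulpes_tricolor} attaches to the tree at the node subtending (Puma_viridis,((Vulpes_tricolor,Saccharomyces_brevicauda),(Turdus_bicolor,Martes_longipes))).
The other lineage descending from that same node — the sister group — is the single tip Puma_viridis.

Puma_viridis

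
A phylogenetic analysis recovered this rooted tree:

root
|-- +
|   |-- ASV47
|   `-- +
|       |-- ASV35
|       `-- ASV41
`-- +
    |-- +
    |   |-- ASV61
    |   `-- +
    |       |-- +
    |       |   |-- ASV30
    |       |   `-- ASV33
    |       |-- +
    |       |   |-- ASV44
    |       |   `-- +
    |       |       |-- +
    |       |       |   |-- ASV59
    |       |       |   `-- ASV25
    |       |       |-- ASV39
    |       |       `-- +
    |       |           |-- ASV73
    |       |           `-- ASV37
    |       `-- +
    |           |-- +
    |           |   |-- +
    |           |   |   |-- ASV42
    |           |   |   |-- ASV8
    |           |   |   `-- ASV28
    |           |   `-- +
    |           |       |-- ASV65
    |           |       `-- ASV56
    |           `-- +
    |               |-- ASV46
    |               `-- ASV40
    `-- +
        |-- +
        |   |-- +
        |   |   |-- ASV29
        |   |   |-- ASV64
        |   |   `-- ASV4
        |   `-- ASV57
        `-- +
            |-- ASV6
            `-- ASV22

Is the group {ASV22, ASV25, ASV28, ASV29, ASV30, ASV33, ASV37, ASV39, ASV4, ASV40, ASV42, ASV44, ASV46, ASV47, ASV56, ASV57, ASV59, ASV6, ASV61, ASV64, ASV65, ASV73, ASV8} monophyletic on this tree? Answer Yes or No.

No

The MRCA of the listed taxa is the root, so the smallest clade containing them is the whole tree.
That clade also contains ASV35, ASV41, which are not in the proposed group, so the group is not monophyletic.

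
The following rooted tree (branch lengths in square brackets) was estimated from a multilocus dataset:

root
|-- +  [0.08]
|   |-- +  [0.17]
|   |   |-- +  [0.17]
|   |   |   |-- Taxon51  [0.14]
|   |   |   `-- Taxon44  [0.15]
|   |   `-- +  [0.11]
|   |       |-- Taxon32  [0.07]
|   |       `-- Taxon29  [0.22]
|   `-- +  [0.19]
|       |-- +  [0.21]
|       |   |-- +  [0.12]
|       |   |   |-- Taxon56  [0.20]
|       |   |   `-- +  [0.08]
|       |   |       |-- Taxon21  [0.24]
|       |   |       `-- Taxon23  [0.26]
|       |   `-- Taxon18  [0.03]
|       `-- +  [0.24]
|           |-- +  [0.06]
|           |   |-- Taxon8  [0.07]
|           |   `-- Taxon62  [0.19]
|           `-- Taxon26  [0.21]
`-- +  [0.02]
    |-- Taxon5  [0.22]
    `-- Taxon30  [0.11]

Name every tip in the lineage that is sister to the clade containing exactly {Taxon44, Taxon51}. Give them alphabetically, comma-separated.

Taxon29, Taxon32

The clade containing exactly {Taxon44, Taxon51} attaches to the tree at the node subtending ((Taxon51,Taxon44),(Taxon32,Taxon29)).
The other lineage descending from that same node — the sister group — is (Taxon32,Taxon29); its 2 tips in alphabetical order are the answer.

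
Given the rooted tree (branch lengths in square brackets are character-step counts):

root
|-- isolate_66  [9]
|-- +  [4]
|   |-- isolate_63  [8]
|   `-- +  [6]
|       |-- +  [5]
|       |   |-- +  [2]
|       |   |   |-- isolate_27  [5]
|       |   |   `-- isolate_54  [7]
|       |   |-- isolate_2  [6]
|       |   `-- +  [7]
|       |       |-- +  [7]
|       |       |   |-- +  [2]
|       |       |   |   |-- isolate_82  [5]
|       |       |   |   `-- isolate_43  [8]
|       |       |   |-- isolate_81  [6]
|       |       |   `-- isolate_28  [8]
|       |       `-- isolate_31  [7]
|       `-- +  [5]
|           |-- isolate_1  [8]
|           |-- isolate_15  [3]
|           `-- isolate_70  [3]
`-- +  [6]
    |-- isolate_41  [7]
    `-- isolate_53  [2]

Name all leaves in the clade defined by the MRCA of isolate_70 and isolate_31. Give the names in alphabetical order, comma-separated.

isolate_1, isolate_15, isolate_2, isolate_27, isolate_28, isolate_31, isolate_43, isolate_54, isolate_70, isolate_81, isolate_82

Tracing isolate_70: it sits inside (isolate_1,isolate_15,isolate_70).
Tracing isolate_31: it sits inside (((isolate_82,isolate_43),isolate_81,isolate_28),isolate_31).
The smallest clade enclosing both is (((isolate_27,isolate_54),isolate_2,(((isolate_82,isolate_43),isolate_81,isolate_28),isolate_31)),(isolate_1,isolate_15,isolate_70)); the answer is its 11 terminal taxa in alphabetical order.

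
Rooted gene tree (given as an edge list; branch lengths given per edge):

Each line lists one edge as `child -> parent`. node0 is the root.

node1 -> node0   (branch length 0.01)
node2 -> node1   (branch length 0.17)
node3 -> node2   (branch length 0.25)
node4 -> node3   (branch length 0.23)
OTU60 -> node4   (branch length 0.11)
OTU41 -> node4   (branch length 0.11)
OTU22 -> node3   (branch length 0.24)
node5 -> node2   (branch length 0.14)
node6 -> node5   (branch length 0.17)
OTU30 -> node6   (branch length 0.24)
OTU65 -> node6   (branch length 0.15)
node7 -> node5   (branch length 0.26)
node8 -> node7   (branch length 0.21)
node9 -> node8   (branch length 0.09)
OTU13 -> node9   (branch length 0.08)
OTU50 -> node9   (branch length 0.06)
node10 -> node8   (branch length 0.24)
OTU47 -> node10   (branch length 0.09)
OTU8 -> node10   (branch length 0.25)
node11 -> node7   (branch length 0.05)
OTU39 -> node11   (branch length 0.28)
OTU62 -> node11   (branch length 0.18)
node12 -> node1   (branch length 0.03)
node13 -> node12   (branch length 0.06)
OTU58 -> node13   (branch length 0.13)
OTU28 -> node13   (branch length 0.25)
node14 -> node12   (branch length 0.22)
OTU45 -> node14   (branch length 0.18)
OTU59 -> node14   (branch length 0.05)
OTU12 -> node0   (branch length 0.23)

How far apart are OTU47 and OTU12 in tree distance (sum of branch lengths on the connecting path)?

1.35

The path runs OTU47 → … → MRCA → … → OTU12; the MRCA is the root of the tree.
Branch lengths along that path: 0.09 + 0.24 + 0.21 + 0.26 + 0.14 + 0.17 + 0.01 + 0.23 = 1.35.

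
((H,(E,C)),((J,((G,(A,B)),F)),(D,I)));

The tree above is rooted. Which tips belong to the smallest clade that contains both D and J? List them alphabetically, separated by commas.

Tracing D: it sits inside (D,I).
Tracing J: it sits inside (J,((G,(A,B)),F)).
The smallest clade enclosing both is ((J,((G,(A,B)),F)),(D,I)); the answer is its 7 terminal taxa in alphabetical order.

A, B, D, F, G, I, J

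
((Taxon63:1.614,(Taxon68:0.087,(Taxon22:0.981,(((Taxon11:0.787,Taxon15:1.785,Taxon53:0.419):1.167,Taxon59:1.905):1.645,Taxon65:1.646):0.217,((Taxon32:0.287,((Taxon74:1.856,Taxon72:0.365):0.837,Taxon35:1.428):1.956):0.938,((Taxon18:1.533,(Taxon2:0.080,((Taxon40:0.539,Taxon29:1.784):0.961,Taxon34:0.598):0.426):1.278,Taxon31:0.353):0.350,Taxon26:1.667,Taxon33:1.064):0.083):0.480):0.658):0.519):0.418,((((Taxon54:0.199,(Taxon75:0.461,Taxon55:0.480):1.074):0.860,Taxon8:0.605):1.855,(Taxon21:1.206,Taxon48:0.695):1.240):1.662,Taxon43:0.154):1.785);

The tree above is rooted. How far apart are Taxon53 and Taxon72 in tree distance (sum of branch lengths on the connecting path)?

8.024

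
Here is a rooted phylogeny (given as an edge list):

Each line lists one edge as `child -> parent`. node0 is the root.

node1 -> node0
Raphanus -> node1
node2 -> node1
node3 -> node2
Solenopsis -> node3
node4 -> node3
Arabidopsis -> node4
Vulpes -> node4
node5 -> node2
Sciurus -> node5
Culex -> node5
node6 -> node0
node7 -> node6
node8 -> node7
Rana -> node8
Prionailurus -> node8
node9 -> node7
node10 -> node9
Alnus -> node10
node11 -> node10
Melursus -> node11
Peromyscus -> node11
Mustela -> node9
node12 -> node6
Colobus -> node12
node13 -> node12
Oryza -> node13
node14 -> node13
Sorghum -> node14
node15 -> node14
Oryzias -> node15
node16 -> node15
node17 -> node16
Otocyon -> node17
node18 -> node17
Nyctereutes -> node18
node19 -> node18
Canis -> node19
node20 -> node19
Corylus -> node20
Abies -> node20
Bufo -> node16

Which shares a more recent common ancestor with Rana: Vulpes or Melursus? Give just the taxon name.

Melursus

The MRCA of Rana and Melursus subtends ((Rana,Prionailurus),((Alnus,(Melursus,Peromyscus)),Mustela)) (6 taxa).
The MRCA of Rana and Vulpes is the root, subtending the entire tree (22 taxa).
The first is nested inside the second, so Rana shares a more recent common ancestor with Melursus.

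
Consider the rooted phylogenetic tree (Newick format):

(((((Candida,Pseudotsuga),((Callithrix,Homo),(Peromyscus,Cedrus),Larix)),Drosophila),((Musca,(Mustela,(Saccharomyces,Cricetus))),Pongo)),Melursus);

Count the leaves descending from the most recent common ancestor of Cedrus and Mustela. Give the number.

The MRCA of Cedrus and Mustela is the node subtending ((((Candida,Pseudotsuga),((Callithrix,Homo),(Peromyscus,Cedrus),Larix)),Drosophila),((Musca,(Mustela,(Saccharomyces,Cricetus))),Pongo)).
That clade contains 13 terminal taxa: Callithrix, Candida, Cedrus, Cricetus, Drosophila, Homo, Larix, Musca, Mustela, Peromyscus, Pongo, Pseudotsuga, Saccharomyces.

13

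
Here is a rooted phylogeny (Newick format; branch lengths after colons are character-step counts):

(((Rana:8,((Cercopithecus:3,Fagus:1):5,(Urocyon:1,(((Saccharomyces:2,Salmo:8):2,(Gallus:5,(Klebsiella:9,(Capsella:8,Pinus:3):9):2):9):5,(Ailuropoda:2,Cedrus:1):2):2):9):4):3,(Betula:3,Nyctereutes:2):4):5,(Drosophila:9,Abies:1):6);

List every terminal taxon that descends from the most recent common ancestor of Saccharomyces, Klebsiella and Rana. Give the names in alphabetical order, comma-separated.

Ailuropoda, Capsella, Cedrus, Cercopithecus, Fagus, Gallus, Klebsiella, Pinus, Rana, Saccharomyces, Salmo, Urocyon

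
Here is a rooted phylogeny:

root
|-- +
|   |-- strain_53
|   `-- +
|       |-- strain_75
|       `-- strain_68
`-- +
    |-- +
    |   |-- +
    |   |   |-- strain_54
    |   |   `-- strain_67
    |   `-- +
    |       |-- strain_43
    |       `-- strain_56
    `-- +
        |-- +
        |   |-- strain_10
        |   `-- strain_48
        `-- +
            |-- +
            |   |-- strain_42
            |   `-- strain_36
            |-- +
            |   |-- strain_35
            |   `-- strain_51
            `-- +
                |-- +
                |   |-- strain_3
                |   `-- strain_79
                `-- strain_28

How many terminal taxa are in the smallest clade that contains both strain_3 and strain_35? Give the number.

The MRCA of strain_3 and strain_35 is the node subtending ((strain_42,strain_36),(strain_35,strain_51),((strain_3,strain_79),strain_28)).
That clade contains 7 terminal taxa: strain_28, strain_3, strain_35, strain_36, strain_42, strain_51, strain_79.

7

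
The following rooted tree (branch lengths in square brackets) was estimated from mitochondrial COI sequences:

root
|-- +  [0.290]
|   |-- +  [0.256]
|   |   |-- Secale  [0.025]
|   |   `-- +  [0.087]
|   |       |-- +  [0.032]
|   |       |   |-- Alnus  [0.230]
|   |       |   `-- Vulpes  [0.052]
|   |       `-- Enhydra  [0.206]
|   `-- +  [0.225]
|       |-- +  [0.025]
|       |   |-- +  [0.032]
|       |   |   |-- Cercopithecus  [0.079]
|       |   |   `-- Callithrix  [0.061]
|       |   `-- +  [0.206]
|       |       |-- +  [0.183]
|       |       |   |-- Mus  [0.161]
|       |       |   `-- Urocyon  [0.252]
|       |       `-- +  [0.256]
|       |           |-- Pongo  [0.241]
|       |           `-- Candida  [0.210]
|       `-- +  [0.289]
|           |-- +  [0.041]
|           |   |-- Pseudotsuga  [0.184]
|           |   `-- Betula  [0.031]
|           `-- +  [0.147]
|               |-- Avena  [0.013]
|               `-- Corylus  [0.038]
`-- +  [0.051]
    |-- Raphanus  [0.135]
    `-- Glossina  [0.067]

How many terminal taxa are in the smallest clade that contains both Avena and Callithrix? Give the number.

10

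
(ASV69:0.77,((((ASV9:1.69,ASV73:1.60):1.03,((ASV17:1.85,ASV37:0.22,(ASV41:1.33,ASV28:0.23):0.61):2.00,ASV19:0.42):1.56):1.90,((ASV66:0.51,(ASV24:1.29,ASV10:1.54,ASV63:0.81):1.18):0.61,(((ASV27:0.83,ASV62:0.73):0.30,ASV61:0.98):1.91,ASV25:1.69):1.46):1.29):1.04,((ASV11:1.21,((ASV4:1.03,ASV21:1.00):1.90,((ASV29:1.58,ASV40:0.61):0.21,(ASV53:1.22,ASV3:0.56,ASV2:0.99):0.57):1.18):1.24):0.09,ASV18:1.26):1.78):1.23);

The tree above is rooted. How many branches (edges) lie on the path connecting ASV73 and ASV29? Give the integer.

10

The MRCA of ASV73 and ASV29 is the node subtending ((((ASV9,ASV73),((ASV17,ASV37,(ASV41,ASV28)),ASV19)),((ASV66,(ASV24,ASV10,ASV63)),(((ASV27,ASV62),ASV61),ASV25))),((ASV11,((ASV4,ASV21),((ASV29,ASV40),(ASV53,ASV3,ASV2)))),ASV18)).
From ASV73 up to that node: 4 branches. From ASV29 up to the same node: 6 branches. Total: 4 + 6 = 10.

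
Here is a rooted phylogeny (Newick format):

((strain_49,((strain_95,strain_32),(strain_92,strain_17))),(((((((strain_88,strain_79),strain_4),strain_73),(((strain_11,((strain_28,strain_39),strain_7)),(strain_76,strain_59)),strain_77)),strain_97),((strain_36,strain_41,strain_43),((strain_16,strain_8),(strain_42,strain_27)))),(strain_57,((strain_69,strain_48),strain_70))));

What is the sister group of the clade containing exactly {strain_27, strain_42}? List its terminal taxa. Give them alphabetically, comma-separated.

strain_16, strain_8

The clade containing exactly {strain_27, strain_42} attaches to the tree at the node subtending ((strain_16,strain_8),(strain_42,strain_27)).
The other lineage descending from that same node — the sister group — is (strain_16,strain_8); its 2 tips in alphabetical order are the answer.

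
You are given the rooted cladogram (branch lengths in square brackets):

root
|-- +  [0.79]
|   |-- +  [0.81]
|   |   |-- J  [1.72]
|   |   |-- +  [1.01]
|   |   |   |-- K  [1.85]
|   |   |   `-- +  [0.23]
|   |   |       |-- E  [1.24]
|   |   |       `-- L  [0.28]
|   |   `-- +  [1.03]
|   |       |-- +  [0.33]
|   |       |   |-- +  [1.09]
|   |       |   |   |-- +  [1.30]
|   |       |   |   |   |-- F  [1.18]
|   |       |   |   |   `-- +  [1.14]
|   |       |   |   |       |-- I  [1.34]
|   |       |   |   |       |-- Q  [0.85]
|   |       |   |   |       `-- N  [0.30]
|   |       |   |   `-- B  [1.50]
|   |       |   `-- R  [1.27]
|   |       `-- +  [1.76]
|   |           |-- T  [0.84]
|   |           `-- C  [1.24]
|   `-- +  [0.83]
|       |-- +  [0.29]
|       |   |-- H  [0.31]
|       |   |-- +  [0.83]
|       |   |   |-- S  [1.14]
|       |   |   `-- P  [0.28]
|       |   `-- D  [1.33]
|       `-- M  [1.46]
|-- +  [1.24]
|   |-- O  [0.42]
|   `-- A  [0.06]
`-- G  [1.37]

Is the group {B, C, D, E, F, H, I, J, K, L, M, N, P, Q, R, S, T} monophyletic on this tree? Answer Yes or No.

Yes

The most recent common ancestor of these taxa subtends ((J,(K,(E,L)),((((F,(I,Q,N)),B),R),(T,C))),((H,(S,P),D),M)).
That clade has exactly 17 tips — every listed taxon and nothing else — so the group is monophyletic.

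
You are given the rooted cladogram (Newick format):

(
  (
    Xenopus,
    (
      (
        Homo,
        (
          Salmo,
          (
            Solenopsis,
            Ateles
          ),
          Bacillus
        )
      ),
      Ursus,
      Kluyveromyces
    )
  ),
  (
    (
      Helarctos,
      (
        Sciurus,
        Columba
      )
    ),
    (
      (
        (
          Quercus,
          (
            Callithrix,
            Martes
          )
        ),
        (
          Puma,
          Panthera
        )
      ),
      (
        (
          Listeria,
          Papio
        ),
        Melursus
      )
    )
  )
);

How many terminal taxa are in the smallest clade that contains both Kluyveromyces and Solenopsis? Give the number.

The MRCA of Kluyveromyces and Solenopsis is the node subtending ((Homo,(Salmo,(Solenopsis,Ateles),Bacillus)),Ursus,Kluyveromyces).
That clade contains 7 terminal taxa: Ateles, Bacillus, Homo, Kluyveromyces, Salmo, Solenopsis, Ursus.

7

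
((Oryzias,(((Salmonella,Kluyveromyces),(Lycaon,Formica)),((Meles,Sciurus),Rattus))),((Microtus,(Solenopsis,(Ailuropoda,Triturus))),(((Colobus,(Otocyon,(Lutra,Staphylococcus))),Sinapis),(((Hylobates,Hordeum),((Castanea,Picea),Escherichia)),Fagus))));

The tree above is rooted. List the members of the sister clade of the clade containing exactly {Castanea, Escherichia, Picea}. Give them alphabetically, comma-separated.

The clade containing exactly {Castanea, Escherichia, Picea} attaches to the tree at the node subtending ((Hylobates,Hordeum),((Castanea,Picea),Escherichia)).
The other lineage descending from that same node — the sister group — is (Hylobates,Hordeum); its 2 tips in alphabetical order are the answer.

Hordeum, Hylobates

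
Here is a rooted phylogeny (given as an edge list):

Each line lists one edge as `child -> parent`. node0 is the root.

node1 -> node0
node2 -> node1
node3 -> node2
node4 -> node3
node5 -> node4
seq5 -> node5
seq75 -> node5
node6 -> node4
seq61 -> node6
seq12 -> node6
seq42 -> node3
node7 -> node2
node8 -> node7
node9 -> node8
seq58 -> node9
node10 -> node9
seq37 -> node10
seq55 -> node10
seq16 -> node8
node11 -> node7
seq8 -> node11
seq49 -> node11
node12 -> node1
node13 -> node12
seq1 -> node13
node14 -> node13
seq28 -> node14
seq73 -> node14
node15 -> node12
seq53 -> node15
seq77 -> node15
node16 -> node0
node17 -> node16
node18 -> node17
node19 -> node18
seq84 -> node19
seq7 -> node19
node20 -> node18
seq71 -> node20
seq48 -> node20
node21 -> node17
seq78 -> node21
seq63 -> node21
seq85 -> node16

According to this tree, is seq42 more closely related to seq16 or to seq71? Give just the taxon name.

The MRCA of seq42 and seq16 subtends ((((seq5,seq75),(seq61,seq12)),seq42),(((seq58,(seq37,seq55)),seq16),(seq8,seq49))) (11 taxa).
The MRCA of seq42 and seq71 is the root, subtending the entire tree (23 taxa).
The first is nested inside the second, so seq42 shares a more recent common ancestor with seq16.

seq16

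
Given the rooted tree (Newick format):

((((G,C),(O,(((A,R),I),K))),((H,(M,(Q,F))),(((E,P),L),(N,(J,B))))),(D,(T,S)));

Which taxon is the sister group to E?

E attaches to the tree at the node subtending (E,P).
The other lineage descending from that same node — the sister group — is the single tip P.

P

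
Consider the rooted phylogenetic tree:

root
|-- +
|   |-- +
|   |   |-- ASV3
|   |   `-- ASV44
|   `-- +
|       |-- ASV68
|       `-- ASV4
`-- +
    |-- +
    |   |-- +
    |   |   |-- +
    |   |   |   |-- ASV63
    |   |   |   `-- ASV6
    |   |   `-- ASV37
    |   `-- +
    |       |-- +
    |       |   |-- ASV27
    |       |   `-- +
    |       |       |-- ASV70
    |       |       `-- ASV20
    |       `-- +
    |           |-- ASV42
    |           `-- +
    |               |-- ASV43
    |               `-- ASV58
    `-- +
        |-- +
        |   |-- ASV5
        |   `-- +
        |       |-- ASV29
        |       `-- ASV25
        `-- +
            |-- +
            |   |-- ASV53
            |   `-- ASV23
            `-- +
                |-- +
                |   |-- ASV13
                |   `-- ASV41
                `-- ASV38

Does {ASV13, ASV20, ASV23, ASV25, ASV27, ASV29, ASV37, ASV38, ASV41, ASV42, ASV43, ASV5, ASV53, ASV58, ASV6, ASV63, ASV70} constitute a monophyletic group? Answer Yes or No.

The most recent common ancestor of these taxa subtends ((((ASV63,ASV6),ASV37),((ASV27,(ASV70,ASV20)),(ASV42,(ASV43,ASV58)))),((ASV5,(ASV29,ASV25)),((ASV53,ASV23),((ASV13,ASV41),ASV38)))).
That clade has exactly 17 tips — every listed taxon and nothing else — so the group is monophyletic.

Yes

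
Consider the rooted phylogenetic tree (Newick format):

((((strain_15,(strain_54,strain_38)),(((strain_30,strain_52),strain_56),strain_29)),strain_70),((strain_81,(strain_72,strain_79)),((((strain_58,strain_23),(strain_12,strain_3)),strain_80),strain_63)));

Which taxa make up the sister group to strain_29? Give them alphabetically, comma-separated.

strain_30, strain_52, strain_56

strain_29 attaches to the tree at the node subtending (((strain_30,strain_52),strain_56),strain_29).
The other lineage descending from that same node — the sister group — is ((strain_30,strain_52),strain_56); its 3 tips in alphabetical order are the answer.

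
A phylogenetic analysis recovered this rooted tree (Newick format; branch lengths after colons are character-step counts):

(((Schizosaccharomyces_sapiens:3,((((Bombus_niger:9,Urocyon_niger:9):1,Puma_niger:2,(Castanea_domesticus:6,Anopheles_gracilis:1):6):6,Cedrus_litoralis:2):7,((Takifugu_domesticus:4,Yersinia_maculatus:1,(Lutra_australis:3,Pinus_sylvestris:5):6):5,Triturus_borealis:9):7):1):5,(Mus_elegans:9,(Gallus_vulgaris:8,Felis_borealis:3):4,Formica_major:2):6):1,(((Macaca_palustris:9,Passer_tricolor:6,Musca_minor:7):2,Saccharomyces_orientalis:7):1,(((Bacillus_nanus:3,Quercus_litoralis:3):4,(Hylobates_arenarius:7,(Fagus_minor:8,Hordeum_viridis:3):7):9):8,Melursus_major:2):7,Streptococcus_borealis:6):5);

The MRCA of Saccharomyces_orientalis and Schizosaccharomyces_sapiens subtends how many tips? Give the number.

27

The MRCA of Saccharomyces_orientalis and Schizosaccharomyces_sapiens is the root, so the clade is the entire tree.
That clade contains 27 terminal taxa: Anopheles_gracilis, Bacillus_nanus, Bombus_niger, Castanea_domesticus, Cedrus_litoralis, Fagus_minor, Felis_borealis, Formica_major, Gallus_vulgaris, Hordeum_viridis, Hylobates_arenarius, Lutra_australis, Macaca_palustris, Melursus_major, Mus_elegans, Musca_minor, Passer_tricolor, Pinus_sylvestris, Puma_niger, Quercus_litoralis, Saccharomyces_orientalis, Schizosaccharomyces_sapiens, Streptococcus_borealis, Takifugu_domesticus, Triturus_borealis, Urocyon_niger, Yersinia_maculatus.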